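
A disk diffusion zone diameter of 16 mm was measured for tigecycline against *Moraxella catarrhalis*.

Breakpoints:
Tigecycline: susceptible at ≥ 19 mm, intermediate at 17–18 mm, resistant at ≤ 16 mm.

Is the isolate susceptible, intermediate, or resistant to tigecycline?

Tigecycline (16 mm) ≤ 16 mm ⇒ resistant

Resistant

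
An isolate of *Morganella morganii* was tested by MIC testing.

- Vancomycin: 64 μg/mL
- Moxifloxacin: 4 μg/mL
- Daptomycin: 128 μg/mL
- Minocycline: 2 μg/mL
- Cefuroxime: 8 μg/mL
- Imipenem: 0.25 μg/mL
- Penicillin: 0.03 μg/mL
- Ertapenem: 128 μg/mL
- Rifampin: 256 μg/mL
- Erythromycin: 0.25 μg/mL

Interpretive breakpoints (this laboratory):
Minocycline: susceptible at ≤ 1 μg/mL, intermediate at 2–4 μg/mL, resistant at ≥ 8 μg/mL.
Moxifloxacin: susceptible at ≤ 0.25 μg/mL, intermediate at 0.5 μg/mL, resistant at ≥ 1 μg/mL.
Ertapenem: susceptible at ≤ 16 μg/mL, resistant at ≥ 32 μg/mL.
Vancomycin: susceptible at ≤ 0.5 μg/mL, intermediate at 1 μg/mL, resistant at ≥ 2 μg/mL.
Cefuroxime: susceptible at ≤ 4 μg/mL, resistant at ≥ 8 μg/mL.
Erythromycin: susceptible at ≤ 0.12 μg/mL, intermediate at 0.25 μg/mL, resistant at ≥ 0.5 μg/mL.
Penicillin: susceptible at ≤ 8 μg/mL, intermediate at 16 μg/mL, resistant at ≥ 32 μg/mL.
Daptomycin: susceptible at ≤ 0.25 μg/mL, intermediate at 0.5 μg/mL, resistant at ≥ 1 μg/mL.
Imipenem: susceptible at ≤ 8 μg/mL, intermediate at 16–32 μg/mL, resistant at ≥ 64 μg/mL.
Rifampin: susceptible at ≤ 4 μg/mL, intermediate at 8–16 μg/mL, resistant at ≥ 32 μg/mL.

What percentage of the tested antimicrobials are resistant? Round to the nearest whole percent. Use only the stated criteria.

60%

Vancomycin 64 μg/mL: ≥ 2 μg/mL → resistant
Moxifloxacin 4 μg/mL: ≥ 1 μg/mL ⇒ R
Daptomycin (128 μg/mL) ≥ 1 μg/mL → resistant
Minocycline 2 μg/mL: in 2–4 μg/mL — Intermediate
Cefuroxime 8 μg/mL: ≥ 8 μg/mL — resistant
Imipenem (0.25 μg/mL) ≤ 8 μg/mL → Susceptible
Penicillin 0.03 μg/mL: ≤ 8 μg/mL — Susceptible
Ertapenem (128 μg/mL) ≥ 32 μg/mL ⇒ resistant
Rifampin 256 μg/mL: ≥ 32 μg/mL — resistant
Erythromycin: 0.25 μg/mL is = 0.25 μg/mL → I
Resistant: 6/10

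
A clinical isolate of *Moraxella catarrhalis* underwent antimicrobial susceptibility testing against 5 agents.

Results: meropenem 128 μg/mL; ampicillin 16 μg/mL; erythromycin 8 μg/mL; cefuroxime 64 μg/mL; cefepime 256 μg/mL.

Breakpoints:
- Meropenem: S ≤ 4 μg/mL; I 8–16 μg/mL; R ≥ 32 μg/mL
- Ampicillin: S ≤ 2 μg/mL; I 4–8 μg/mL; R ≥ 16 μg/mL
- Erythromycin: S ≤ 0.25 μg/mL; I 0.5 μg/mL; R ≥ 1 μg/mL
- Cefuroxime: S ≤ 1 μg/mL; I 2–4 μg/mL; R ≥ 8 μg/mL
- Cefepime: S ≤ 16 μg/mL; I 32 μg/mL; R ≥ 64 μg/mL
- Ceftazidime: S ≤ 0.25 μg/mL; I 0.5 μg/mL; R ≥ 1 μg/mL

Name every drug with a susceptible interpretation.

none

Meropenem 128 μg/mL: ≥ 32 μg/mL — resistant
Ampicillin 16 μg/mL: ≥ 16 μg/mL — Resistant
Erythromycin (8 μg/mL) ≥ 1 μg/mL — R
Cefuroxime: 64 μg/mL is ≥ 8 μg/mL ⇒ Resistant
Cefepime (256 μg/mL) ≥ 64 μg/mL — Resistant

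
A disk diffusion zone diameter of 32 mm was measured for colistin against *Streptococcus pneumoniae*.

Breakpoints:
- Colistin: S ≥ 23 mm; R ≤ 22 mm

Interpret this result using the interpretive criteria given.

Colistin (32 mm) ≥ 23 mm → S

S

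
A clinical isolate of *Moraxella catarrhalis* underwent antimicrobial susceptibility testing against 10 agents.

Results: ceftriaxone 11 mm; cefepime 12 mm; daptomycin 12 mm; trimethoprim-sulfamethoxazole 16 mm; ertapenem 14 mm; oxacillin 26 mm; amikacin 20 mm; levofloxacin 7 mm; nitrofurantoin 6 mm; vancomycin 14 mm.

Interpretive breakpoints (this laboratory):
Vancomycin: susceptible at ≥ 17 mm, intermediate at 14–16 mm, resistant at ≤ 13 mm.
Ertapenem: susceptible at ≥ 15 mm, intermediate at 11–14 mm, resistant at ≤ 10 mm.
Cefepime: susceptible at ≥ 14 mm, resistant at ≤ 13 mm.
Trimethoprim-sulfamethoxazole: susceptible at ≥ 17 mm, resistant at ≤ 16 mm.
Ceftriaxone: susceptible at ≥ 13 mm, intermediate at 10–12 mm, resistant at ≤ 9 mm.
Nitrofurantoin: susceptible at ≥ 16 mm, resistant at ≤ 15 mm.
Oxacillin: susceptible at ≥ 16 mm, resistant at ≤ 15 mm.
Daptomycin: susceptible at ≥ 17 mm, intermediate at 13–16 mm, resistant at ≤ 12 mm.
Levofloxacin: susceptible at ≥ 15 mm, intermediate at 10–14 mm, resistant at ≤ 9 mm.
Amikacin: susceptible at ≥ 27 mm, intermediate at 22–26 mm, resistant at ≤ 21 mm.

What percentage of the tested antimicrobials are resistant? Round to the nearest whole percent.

60%

Ceftriaxone (11 mm) in 10–12 mm → Intermediate
Cefepime (12 mm) ≤ 13 mm — R
Daptomycin: 12 mm is ≤ 12 mm ⇒ Resistant
Trimethoprim-sulfamethoxazole (16 mm) ≤ 16 mm ⇒ R
Ertapenem 14 mm: in 11–14 mm — Intermediate
Oxacillin (26 mm) ≥ 16 mm → susceptible
Amikacin 20 mm: ≤ 21 mm → R
Levofloxacin 7 mm: ≤ 9 mm — Resistant
Nitrofurantoin (6 mm) ≤ 15 mm → Resistant
Vancomycin: 14 mm is in 14–16 mm → intermediate
Resistant: 6/10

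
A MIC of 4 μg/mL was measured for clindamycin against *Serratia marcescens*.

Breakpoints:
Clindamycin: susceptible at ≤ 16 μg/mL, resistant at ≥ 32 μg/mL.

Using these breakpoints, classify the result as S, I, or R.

Clindamycin (4 μg/mL) ≤ 16 μg/mL — Susceptible

S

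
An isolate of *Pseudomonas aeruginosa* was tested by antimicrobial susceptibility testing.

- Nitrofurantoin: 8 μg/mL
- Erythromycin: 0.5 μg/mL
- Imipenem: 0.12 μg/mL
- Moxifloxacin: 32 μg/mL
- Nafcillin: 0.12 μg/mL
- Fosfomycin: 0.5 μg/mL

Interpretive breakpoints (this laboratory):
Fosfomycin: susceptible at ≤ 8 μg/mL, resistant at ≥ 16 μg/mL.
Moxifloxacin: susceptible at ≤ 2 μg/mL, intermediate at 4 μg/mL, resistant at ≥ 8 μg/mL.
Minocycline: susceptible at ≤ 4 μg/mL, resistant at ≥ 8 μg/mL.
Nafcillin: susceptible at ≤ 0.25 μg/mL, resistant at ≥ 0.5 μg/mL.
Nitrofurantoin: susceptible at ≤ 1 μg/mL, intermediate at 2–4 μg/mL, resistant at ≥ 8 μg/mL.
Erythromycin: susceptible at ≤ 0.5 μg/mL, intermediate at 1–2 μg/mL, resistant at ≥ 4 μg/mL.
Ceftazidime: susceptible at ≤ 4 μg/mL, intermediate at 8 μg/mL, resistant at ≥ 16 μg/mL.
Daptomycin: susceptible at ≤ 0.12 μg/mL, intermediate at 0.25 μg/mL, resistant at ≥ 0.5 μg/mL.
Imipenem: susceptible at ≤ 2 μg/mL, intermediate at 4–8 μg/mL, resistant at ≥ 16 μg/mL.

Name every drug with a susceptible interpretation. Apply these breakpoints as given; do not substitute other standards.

erythromycin, imipenem, nafcillin, fosfomycin

Nitrofurantoin (8 μg/mL) ≥ 8 μg/mL ⇒ resistant
Erythromycin: 0.5 μg/mL is ≤ 0.5 μg/mL → susceptible
Imipenem 0.12 μg/mL: ≤ 2 μg/mL — susceptible
Moxifloxacin 32 μg/mL: ≥ 8 μg/mL — resistant
Nafcillin (0.12 μg/mL) ≤ 0.25 μg/mL — S
Fosfomycin (0.5 μg/mL) ≤ 8 μg/mL — susceptible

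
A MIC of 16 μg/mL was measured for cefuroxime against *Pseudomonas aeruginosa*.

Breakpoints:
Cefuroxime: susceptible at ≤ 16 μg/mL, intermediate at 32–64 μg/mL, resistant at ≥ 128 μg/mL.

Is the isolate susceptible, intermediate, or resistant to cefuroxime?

Susceptible

Cefuroxime (16 μg/mL) ≤ 16 μg/mL — Susceptible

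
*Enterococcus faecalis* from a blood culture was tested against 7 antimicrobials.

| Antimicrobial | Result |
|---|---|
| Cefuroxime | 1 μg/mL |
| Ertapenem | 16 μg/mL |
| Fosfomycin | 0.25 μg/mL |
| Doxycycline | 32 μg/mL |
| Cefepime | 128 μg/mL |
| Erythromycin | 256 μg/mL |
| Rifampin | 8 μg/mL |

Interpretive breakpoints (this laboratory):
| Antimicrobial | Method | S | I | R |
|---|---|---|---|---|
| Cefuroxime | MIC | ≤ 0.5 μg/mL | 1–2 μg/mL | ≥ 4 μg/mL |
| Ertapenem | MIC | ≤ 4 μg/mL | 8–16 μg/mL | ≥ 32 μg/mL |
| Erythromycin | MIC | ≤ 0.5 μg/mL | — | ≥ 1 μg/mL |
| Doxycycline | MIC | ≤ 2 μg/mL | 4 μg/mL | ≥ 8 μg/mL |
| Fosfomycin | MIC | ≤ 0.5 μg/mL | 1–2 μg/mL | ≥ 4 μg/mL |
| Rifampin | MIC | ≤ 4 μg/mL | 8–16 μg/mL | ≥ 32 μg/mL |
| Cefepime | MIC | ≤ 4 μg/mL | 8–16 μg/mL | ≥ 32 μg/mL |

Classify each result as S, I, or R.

I, I, S, R, R, R, I

Cefuroxime (1 μg/mL) in 1–2 μg/mL → I
Ertapenem 16 μg/mL: in 8–16 μg/mL ⇒ Intermediate
Fosfomycin (0.25 μg/mL) ≤ 0.5 μg/mL → Susceptible
Doxycycline 32 μg/mL: ≥ 8 μg/mL ⇒ R
Cefepime: 128 μg/mL is ≥ 32 μg/mL — resistant
Erythromycin 256 μg/mL: ≥ 1 μg/mL — resistant
Rifampin (8 μg/mL) in 8–16 μg/mL ⇒ I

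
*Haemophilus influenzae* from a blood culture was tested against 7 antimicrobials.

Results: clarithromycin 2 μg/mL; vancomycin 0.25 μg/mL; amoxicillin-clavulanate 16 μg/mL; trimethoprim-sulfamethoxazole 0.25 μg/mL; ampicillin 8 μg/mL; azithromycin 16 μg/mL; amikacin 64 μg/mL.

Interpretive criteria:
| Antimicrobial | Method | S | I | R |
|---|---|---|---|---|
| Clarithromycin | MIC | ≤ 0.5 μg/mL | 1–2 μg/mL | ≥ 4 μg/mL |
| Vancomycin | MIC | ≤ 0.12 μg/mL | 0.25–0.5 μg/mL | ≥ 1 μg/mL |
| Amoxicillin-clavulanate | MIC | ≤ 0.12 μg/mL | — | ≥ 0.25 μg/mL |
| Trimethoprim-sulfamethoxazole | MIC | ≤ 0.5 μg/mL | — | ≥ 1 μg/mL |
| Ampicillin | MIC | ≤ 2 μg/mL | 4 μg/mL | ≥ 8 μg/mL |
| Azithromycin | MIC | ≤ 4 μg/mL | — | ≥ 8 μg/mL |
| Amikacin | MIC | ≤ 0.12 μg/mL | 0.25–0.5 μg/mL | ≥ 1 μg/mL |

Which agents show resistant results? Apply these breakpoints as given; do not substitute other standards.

Clarithromycin: 2 μg/mL is in 1–2 μg/mL — intermediate
Vancomycin 0.25 μg/mL: in 0.25–0.5 μg/mL ⇒ I
Amoxicillin-clavulanate: 16 μg/mL is ≥ 0.25 μg/mL ⇒ R
Trimethoprim-sulfamethoxazole: 0.25 μg/mL is ≤ 0.5 μg/mL → Susceptible
Ampicillin (8 μg/mL) ≥ 8 μg/mL ⇒ R
Azithromycin (16 μg/mL) ≥ 8 μg/mL — Resistant
Amikacin: 64 μg/mL is ≥ 1 μg/mL ⇒ R

amoxicillin-clavulanate, ampicillin, azithromycin, amikacin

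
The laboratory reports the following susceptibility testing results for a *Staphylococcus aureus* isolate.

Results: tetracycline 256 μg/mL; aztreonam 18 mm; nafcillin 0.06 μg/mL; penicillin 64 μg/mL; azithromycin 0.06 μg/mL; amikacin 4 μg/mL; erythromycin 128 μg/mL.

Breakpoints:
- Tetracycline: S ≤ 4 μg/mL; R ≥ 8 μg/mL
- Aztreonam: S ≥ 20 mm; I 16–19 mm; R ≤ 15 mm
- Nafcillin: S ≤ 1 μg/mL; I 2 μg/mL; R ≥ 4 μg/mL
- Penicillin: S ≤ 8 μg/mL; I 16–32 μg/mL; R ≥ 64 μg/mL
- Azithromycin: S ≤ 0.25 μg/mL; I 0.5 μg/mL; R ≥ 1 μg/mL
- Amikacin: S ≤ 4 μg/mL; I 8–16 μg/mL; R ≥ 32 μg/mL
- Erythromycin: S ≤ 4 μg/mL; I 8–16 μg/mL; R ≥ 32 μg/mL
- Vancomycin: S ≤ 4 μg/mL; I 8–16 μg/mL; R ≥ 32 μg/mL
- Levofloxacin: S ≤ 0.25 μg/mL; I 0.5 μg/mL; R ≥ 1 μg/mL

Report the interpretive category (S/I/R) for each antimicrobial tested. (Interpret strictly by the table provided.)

Tetracycline (256 μg/mL) ≥ 8 μg/mL → R
Aztreonam: 18 mm is in 16–19 mm — intermediate
Nafcillin (0.06 μg/mL) ≤ 1 μg/mL — Susceptible
Penicillin 64 μg/mL: ≥ 64 μg/mL — Resistant
Azithromycin: 0.06 μg/mL is ≤ 0.25 μg/mL → S
Amikacin: 4 μg/mL is ≤ 4 μg/mL ⇒ S
Erythromycin (128 μg/mL) ≥ 32 μg/mL ⇒ R

R, I, S, R, S, S, R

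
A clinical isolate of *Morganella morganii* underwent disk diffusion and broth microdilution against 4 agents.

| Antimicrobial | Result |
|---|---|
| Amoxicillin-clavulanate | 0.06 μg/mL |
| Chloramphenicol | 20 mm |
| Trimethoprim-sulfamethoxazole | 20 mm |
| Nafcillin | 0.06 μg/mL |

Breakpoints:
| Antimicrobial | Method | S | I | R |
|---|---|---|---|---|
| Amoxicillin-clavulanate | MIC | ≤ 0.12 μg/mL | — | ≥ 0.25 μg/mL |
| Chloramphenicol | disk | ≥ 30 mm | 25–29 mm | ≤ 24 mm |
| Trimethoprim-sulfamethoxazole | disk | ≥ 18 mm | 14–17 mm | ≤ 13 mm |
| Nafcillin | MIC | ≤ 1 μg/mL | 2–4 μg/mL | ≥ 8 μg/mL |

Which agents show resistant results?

Amoxicillin-clavulanate 0.06 μg/mL: ≤ 0.12 μg/mL — Susceptible
Chloramphenicol (20 mm) ≤ 24 mm → Resistant
Trimethoprim-sulfamethoxazole: 20 mm is ≥ 18 mm — S
Nafcillin (0.06 μg/mL) ≤ 1 μg/mL — S

chloramphenicol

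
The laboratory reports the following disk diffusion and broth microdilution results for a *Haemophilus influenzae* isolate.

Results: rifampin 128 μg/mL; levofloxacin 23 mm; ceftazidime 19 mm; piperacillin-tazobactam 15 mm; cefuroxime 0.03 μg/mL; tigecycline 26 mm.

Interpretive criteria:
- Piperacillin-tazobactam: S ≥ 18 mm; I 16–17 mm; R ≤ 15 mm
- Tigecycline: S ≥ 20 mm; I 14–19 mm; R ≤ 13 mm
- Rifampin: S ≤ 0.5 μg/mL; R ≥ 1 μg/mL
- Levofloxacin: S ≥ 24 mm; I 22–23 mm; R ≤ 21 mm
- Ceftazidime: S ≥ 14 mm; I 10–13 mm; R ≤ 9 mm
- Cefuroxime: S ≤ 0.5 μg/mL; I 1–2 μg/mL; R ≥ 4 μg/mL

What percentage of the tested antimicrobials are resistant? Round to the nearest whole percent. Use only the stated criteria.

Rifampin: 128 μg/mL is ≥ 1 μg/mL ⇒ R
Levofloxacin 23 mm: in 22–23 mm → I
Ceftazidime 19 mm: ≥ 14 mm → susceptible
Piperacillin-tazobactam: 15 mm is ≤ 15 mm → Resistant
Cefuroxime (0.03 μg/mL) ≤ 0.5 μg/mL — susceptible
Tigecycline (26 mm) ≥ 20 mm → S
Resistant: 2/6

33%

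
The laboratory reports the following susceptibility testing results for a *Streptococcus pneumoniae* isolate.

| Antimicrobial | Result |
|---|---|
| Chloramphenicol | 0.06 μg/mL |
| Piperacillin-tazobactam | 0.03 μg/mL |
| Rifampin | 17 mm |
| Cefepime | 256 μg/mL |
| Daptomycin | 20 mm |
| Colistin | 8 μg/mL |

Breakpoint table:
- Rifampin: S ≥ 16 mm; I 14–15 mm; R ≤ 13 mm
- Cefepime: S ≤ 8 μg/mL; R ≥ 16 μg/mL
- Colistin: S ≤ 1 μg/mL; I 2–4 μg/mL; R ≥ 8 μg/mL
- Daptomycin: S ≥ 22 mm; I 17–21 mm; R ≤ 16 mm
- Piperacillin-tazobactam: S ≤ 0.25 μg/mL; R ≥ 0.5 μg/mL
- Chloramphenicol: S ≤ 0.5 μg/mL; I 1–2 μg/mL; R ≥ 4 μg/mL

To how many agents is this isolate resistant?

Chloramphenicol 0.06 μg/mL: ≤ 0.5 μg/mL ⇒ S
Piperacillin-tazobactam (0.03 μg/mL) ≤ 0.25 μg/mL ⇒ susceptible
Rifampin 17 mm: ≥ 16 mm → Susceptible
Cefepime (256 μg/mL) ≥ 16 μg/mL — resistant
Daptomycin (20 mm) in 17–21 mm → intermediate
Colistin (8 μg/mL) ≥ 8 μg/mL → R
Resistant: 2

2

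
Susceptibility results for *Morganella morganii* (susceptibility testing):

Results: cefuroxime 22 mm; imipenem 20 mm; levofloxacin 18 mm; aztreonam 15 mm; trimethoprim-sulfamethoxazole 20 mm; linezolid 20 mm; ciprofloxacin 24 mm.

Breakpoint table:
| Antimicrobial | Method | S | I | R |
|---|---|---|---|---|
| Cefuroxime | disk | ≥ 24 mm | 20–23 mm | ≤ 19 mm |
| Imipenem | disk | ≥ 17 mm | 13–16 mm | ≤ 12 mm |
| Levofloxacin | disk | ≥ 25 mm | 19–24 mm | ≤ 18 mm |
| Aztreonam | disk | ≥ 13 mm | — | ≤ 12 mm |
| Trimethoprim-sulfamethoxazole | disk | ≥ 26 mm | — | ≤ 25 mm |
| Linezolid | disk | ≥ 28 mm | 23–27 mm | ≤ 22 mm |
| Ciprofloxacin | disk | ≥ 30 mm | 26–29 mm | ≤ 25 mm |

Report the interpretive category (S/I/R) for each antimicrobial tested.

I, S, R, S, R, R, R

Cefuroxime: 22 mm is in 20–23 mm — I
Imipenem: 20 mm is ≥ 17 mm ⇒ susceptible
Levofloxacin (18 mm) ≤ 18 mm → resistant
Aztreonam: 15 mm is ≥ 13 mm → S
Trimethoprim-sulfamethoxazole 20 mm: ≤ 25 mm — Resistant
Linezolid: 20 mm is ≤ 22 mm → R
Ciprofloxacin: 24 mm is ≤ 25 mm — Resistant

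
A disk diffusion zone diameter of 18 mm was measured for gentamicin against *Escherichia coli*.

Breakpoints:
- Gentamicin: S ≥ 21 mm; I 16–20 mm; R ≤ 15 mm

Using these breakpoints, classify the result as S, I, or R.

Gentamicin (18 mm) in 16–20 mm — Intermediate

I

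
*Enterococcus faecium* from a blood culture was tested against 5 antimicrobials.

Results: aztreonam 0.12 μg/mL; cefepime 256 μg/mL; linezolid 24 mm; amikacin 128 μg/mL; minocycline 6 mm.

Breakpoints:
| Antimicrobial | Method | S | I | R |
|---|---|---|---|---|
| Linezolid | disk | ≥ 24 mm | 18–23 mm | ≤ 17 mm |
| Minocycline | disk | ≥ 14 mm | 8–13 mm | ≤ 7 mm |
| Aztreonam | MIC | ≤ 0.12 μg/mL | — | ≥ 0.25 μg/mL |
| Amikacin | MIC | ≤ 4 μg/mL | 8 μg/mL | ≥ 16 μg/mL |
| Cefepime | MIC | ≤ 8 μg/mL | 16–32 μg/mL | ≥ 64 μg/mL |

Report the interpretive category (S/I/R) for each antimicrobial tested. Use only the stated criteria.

S, R, S, R, R

Aztreonam: 0.12 μg/mL is ≤ 0.12 μg/mL → susceptible
Cefepime (256 μg/mL) ≥ 64 μg/mL → resistant
Linezolid: 24 mm is ≥ 24 mm — Susceptible
Amikacin: 128 μg/mL is ≥ 16 μg/mL → resistant
Minocycline 6 mm: ≤ 7 mm → R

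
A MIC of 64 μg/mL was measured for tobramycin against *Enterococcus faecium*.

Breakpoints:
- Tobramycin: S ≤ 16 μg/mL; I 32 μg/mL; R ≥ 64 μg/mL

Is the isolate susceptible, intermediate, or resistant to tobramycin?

Tobramycin (64 μg/mL) ≥ 64 μg/mL — R

R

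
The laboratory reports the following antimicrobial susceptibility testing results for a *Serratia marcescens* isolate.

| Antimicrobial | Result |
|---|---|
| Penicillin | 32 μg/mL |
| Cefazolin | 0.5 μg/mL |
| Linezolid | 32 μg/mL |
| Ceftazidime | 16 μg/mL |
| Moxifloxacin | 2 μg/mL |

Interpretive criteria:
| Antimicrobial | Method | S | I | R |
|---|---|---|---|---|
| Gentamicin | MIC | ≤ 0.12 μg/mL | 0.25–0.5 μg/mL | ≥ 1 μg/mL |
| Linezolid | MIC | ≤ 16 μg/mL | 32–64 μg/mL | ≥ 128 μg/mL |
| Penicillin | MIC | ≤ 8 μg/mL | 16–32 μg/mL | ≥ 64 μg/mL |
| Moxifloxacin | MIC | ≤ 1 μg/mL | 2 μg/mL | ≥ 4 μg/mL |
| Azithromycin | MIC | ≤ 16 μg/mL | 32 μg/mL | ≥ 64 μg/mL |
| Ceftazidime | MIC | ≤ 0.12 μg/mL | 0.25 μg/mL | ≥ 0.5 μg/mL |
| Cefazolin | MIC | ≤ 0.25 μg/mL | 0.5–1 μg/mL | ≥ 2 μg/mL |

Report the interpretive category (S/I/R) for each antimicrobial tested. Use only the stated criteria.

Penicillin: 32 μg/mL is in 16–32 μg/mL — intermediate
Cefazolin: 0.5 μg/mL is in 0.5–1 μg/mL → I
Linezolid 32 μg/mL: in 32–64 μg/mL → Intermediate
Ceftazidime: 16 μg/mL is ≥ 0.5 μg/mL — R
Moxifloxacin (2 μg/mL) = 2 μg/mL → Intermediate

I, I, I, R, I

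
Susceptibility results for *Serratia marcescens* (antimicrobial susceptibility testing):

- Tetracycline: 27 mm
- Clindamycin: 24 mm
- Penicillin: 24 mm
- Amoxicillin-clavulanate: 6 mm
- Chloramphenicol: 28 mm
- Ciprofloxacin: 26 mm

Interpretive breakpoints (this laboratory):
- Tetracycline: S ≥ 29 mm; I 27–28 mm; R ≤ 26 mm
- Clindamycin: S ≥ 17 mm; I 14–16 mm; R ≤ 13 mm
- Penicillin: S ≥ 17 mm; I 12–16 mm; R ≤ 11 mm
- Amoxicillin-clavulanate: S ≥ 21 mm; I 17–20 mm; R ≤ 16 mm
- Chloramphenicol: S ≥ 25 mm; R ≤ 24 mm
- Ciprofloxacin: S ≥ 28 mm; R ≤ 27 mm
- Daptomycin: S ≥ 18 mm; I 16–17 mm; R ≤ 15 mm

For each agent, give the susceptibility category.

I, S, S, R, S, R

Tetracycline (27 mm) in 27–28 mm — I
Clindamycin 24 mm: ≥ 17 mm → S
Penicillin 24 mm: ≥ 17 mm → S
Amoxicillin-clavulanate (6 mm) ≤ 16 mm → resistant
Chloramphenicol (28 mm) ≥ 25 mm → S
Ciprofloxacin 26 mm: ≤ 27 mm ⇒ R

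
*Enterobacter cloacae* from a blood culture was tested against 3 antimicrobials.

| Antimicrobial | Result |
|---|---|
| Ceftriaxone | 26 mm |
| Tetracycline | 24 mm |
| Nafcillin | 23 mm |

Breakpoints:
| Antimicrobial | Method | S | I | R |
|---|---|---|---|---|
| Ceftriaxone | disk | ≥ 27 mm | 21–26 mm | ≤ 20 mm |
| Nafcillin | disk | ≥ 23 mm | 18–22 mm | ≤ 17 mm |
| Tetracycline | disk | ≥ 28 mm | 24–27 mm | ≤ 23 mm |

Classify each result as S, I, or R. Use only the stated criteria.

Ceftriaxone: 26 mm is in 21–26 mm ⇒ Intermediate
Tetracycline: 24 mm is in 24–27 mm ⇒ intermediate
Nafcillin (23 mm) ≥ 23 mm ⇒ Susceptible

I, I, S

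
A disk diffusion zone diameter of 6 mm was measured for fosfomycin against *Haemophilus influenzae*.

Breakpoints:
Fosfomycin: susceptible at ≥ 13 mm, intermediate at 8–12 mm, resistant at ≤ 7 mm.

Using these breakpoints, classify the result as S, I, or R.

Fosfomycin (6 mm) ≤ 7 mm — resistant

Resistant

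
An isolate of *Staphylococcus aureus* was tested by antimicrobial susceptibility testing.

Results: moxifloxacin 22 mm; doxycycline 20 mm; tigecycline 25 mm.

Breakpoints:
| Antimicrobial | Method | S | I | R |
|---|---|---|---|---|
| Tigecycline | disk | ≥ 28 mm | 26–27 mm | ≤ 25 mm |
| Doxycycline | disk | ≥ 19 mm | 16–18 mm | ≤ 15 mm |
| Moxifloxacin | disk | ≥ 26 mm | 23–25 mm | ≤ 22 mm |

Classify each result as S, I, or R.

R, S, R

Moxifloxacin 22 mm: ≤ 22 mm — R
Doxycycline (20 mm) ≥ 19 mm ⇒ Susceptible
Tigecycline: 25 mm is ≤ 25 mm ⇒ Resistant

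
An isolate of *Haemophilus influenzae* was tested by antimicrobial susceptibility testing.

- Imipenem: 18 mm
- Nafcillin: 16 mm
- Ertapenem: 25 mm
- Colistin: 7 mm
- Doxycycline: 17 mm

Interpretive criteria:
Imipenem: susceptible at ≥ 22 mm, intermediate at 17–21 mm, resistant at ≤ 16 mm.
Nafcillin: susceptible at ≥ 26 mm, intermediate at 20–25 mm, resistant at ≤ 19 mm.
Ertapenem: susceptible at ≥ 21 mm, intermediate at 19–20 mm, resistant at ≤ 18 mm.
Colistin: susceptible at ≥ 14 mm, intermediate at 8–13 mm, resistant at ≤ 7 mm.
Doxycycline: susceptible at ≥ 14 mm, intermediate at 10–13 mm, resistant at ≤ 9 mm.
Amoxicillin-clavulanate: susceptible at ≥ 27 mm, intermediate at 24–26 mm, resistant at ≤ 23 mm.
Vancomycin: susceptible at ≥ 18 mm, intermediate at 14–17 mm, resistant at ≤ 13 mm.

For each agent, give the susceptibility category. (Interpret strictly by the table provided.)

Imipenem 18 mm: in 17–21 mm ⇒ intermediate
Nafcillin 16 mm: ≤ 19 mm — resistant
Ertapenem (25 mm) ≥ 21 mm — Susceptible
Colistin 7 mm: ≤ 7 mm — R
Doxycycline (17 mm) ≥ 14 mm ⇒ S

I, R, S, R, S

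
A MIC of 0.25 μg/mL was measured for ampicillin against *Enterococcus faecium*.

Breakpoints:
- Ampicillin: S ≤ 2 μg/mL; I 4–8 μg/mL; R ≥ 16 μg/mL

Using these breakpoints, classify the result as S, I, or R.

Ampicillin (0.25 μg/mL) ≤ 2 μg/mL — susceptible

S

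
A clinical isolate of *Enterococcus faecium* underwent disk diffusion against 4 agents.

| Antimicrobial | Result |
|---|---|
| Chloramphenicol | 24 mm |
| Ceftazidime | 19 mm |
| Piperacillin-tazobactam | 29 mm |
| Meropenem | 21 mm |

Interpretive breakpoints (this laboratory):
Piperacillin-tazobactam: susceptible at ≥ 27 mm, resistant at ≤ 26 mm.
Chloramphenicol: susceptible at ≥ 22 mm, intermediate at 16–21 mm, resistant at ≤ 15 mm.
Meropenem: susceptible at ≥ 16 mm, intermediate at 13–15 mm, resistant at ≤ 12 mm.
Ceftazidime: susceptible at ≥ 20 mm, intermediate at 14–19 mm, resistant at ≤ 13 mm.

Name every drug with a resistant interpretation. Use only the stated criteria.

none

Chloramphenicol (24 mm) ≥ 22 mm — susceptible
Ceftazidime (19 mm) in 14–19 mm ⇒ Intermediate
Piperacillin-tazobactam (29 mm) ≥ 27 mm ⇒ Susceptible
Meropenem (21 mm) ≥ 16 mm ⇒ Susceptible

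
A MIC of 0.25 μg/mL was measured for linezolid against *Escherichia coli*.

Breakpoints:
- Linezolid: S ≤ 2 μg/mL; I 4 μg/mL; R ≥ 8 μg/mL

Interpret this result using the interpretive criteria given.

Susceptible

Linezolid (0.25 μg/mL) ≤ 2 μg/mL ⇒ Susceptible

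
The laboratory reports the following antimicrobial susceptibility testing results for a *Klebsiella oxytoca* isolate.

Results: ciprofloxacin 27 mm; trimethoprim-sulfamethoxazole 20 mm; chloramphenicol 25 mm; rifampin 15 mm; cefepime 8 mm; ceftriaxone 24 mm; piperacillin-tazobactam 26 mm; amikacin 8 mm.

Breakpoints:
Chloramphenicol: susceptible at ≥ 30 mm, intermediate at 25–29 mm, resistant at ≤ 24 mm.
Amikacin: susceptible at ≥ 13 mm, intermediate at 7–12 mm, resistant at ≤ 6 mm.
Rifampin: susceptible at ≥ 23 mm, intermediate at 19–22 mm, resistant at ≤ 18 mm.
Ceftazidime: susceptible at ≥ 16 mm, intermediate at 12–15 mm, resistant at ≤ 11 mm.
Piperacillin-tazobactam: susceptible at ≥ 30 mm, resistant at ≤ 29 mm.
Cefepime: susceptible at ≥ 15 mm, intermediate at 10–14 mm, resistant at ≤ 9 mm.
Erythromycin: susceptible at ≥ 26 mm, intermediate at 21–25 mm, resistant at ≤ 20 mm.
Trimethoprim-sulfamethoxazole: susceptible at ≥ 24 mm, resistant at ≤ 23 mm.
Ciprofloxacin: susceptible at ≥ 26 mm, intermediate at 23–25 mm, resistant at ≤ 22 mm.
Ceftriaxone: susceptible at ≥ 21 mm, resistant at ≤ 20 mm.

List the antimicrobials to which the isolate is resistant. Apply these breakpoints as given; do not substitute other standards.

trimethoprim-sulfamethoxazole, rifampin, cefepime, piperacillin-tazobactam

Ciprofloxacin 27 mm: ≥ 26 mm — susceptible
Trimethoprim-sulfamethoxazole (20 mm) ≤ 23 mm — resistant
Chloramphenicol (25 mm) in 25–29 mm → intermediate
Rifampin (15 mm) ≤ 18 mm ⇒ resistant
Cefepime: 8 mm is ≤ 9 mm — Resistant
Ceftriaxone: 24 mm is ≥ 21 mm ⇒ susceptible
Piperacillin-tazobactam 26 mm: ≤ 29 mm ⇒ Resistant
Amikacin: 8 mm is in 7–12 mm → Intermediate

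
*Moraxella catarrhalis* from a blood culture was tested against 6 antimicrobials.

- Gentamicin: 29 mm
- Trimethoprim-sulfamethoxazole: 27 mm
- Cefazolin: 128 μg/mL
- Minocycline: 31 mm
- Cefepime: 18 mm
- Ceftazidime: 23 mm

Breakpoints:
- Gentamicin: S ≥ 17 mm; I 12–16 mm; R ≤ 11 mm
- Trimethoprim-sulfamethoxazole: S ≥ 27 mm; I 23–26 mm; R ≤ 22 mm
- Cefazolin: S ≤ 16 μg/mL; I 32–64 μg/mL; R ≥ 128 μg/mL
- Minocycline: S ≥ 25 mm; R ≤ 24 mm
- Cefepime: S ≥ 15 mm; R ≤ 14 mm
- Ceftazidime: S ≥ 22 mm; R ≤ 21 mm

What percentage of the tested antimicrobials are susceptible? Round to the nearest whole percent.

Gentamicin: 29 mm is ≥ 17 mm — Susceptible
Trimethoprim-sulfamethoxazole: 27 mm is ≥ 27 mm → Susceptible
Cefazolin: 128 μg/mL is ≥ 128 μg/mL → R
Minocycline: 31 mm is ≥ 25 mm → S
Cefepime 18 mm: ≥ 15 mm — susceptible
Ceftazidime (23 mm) ≥ 22 mm — S
Susceptible: 5/6

83%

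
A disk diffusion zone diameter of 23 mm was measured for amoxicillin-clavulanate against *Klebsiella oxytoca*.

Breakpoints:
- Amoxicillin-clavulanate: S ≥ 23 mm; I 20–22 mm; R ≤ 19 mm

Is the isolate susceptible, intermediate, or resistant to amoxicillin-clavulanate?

S

Amoxicillin-clavulanate 23 mm: ≥ 23 mm → susceptible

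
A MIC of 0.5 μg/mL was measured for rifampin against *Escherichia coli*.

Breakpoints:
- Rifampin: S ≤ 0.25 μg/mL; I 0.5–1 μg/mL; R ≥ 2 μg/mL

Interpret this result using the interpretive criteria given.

Intermediate

Rifampin: 0.5 μg/mL is in 0.5–1 μg/mL — I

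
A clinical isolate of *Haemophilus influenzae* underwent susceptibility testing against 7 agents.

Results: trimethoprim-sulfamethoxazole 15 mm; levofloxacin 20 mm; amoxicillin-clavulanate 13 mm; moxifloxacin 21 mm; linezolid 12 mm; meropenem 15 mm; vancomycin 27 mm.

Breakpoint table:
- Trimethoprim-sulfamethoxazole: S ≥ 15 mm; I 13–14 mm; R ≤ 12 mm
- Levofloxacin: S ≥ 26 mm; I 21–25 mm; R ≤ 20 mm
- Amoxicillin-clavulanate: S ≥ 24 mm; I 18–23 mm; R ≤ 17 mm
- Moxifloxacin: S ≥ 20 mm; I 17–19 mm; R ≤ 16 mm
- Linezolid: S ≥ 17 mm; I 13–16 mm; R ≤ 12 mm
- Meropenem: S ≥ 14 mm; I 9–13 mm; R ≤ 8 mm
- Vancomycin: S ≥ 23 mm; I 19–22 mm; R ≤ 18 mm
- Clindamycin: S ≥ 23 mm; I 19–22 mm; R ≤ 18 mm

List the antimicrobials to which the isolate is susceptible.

trimethoprim-sulfamethoxazole, moxifloxacin, meropenem, vancomycin

Trimethoprim-sulfamethoxazole 15 mm: ≥ 15 mm — S
Levofloxacin 20 mm: ≤ 20 mm → Resistant
Amoxicillin-clavulanate: 13 mm is ≤ 17 mm ⇒ R
Moxifloxacin (21 mm) ≥ 20 mm — susceptible
Linezolid (12 mm) ≤ 12 mm ⇒ resistant
Meropenem 15 mm: ≥ 14 mm ⇒ Susceptible
Vancomycin (27 mm) ≥ 23 mm — S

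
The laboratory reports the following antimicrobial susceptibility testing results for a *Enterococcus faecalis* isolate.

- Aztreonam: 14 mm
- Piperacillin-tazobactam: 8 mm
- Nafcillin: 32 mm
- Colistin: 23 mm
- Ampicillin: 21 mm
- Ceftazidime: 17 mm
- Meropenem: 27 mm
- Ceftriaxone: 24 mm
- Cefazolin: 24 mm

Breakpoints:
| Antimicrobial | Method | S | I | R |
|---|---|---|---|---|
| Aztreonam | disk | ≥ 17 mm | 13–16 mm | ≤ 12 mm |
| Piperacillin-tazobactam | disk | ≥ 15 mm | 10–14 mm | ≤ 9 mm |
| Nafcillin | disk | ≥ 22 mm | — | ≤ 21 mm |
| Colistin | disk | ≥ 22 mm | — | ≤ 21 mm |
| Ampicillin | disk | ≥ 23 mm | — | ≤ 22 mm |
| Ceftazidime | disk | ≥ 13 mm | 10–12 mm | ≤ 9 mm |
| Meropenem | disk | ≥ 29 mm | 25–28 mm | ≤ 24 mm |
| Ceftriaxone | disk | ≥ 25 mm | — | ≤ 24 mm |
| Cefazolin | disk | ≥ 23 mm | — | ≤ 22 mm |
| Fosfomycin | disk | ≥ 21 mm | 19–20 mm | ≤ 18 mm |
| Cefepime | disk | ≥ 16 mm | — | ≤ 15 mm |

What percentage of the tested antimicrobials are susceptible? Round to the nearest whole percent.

44%

Aztreonam (14 mm) in 13–16 mm — Intermediate
Piperacillin-tazobactam: 8 mm is ≤ 9 mm — Resistant
Nafcillin: 32 mm is ≥ 22 mm → susceptible
Colistin: 23 mm is ≥ 22 mm → S
Ampicillin (21 mm) ≤ 22 mm ⇒ Resistant
Ceftazidime: 17 mm is ≥ 13 mm → susceptible
Meropenem (27 mm) in 25–28 mm ⇒ Intermediate
Ceftriaxone 24 mm: ≤ 24 mm → resistant
Cefazolin 24 mm: ≥ 23 mm ⇒ susceptible
Susceptible: 4/9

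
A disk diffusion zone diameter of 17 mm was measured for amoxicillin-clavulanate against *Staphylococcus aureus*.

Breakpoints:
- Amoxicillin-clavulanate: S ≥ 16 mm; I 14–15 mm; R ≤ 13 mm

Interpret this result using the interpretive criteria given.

Amoxicillin-clavulanate 17 mm: ≥ 16 mm ⇒ susceptible

Susceptible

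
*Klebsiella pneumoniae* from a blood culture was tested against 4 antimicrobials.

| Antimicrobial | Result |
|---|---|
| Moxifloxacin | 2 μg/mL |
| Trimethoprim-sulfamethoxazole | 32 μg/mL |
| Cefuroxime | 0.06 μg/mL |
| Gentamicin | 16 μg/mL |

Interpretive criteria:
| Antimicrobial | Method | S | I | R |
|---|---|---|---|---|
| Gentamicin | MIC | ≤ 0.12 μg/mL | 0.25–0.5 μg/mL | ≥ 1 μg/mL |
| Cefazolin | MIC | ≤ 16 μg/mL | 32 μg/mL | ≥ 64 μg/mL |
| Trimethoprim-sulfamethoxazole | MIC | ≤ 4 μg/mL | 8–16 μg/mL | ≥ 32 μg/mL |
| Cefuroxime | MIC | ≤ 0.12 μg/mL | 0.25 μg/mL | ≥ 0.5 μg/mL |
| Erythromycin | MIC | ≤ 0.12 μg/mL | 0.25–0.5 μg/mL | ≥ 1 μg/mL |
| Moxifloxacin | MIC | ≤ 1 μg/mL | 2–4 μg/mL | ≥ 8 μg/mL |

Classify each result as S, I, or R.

Moxifloxacin (2 μg/mL) in 2–4 μg/mL — Intermediate
Trimethoprim-sulfamethoxazole: 32 μg/mL is ≥ 32 μg/mL ⇒ resistant
Cefuroxime 0.06 μg/mL: ≤ 0.12 μg/mL — susceptible
Gentamicin: 16 μg/mL is ≥ 1 μg/mL — R

I, R, S, R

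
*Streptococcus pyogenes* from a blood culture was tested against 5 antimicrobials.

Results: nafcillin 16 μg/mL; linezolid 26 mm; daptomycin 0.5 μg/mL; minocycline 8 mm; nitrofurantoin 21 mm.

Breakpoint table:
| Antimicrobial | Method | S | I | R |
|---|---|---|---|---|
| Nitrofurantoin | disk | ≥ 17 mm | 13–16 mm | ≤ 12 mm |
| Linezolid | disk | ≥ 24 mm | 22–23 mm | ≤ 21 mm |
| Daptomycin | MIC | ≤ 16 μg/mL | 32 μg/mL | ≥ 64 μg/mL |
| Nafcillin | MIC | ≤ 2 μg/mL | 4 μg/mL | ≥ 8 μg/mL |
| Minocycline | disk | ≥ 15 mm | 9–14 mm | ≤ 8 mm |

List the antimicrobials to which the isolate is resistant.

nafcillin, minocycline

Nafcillin (16 μg/mL) ≥ 8 μg/mL → Resistant
Linezolid: 26 mm is ≥ 24 mm — S
Daptomycin (0.5 μg/mL) ≤ 16 μg/mL → Susceptible
Minocycline 8 mm: ≤ 8 mm — R
Nitrofurantoin 21 mm: ≥ 17 mm — Susceptible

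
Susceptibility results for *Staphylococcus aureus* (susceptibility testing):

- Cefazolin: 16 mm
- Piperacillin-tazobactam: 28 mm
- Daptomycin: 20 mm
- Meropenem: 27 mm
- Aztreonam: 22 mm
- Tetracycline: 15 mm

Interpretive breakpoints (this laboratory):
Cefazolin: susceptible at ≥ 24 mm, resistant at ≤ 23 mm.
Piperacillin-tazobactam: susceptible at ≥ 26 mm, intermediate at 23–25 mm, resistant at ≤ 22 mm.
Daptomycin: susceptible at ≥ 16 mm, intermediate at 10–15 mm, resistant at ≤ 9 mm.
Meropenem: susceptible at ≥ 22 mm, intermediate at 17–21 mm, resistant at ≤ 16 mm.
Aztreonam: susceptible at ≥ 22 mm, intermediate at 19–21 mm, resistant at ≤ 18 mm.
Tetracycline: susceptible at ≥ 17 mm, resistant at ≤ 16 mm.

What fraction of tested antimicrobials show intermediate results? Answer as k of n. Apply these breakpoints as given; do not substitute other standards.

Cefazolin 16 mm: ≤ 23 mm ⇒ resistant
Piperacillin-tazobactam 28 mm: ≥ 26 mm → susceptible
Daptomycin 20 mm: ≥ 16 mm → S
Meropenem (27 mm) ≥ 22 mm ⇒ S
Aztreonam (22 mm) ≥ 22 mm — susceptible
Tetracycline (15 mm) ≤ 16 mm → resistant
Intermediate: 0/6

0 of 6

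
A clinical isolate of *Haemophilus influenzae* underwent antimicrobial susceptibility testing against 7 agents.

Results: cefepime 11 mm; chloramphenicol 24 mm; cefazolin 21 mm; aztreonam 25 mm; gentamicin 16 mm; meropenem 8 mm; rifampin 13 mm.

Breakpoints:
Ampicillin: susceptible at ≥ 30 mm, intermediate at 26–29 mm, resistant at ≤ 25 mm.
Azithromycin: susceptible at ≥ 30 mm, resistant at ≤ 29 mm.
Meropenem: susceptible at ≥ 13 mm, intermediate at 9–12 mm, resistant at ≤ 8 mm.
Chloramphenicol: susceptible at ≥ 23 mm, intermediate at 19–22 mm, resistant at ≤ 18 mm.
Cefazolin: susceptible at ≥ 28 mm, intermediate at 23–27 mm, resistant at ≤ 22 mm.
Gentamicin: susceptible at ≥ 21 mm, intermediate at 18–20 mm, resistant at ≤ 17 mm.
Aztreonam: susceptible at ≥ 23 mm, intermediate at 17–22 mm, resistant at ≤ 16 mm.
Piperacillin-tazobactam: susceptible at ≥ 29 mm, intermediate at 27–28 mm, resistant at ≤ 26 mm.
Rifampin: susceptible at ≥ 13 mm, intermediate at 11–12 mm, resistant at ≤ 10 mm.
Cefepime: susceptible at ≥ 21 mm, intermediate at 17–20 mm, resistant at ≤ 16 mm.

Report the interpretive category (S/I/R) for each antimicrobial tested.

Cefepime (11 mm) ≤ 16 mm → R
Chloramphenicol: 24 mm is ≥ 23 mm → S
Cefazolin: 21 mm is ≤ 22 mm → resistant
Aztreonam (25 mm) ≥ 23 mm — S
Gentamicin: 16 mm is ≤ 17 mm → resistant
Meropenem 8 mm: ≤ 8 mm → Resistant
Rifampin: 13 mm is ≥ 13 mm ⇒ Susceptible

R, S, R, S, R, R, S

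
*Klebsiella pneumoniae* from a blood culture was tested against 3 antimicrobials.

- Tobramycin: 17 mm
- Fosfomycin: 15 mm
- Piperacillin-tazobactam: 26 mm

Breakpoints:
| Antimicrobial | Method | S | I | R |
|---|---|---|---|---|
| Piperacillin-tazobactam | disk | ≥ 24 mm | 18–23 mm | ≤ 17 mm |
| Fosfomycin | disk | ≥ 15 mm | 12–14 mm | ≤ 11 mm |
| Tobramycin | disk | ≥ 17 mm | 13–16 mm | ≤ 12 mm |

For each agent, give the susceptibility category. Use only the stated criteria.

S, S, S

Tobramycin 17 mm: ≥ 17 mm ⇒ S
Fosfomycin 15 mm: ≥ 15 mm → Susceptible
Piperacillin-tazobactam (26 mm) ≥ 24 mm — susceptible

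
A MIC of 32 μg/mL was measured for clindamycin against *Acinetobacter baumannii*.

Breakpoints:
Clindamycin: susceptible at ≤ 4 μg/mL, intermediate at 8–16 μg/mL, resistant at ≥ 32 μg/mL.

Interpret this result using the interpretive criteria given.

Clindamycin 32 μg/mL: ≥ 32 μg/mL — resistant

R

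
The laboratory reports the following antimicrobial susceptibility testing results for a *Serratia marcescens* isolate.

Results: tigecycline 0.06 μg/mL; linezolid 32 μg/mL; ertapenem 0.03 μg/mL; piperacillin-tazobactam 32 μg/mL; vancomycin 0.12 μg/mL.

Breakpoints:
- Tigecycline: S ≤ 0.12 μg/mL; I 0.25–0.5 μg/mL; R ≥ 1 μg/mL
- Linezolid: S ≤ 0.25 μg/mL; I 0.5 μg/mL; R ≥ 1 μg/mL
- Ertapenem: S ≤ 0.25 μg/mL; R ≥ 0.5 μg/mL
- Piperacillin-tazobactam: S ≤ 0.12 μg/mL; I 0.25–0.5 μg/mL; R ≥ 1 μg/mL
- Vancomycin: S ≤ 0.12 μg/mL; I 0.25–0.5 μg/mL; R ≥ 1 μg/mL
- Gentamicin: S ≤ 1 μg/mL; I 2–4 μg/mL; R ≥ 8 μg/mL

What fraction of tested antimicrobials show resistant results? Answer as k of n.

2 of 5

Tigecycline 0.06 μg/mL: ≤ 0.12 μg/mL — S
Linezolid 32 μg/mL: ≥ 1 μg/mL — resistant
Ertapenem (0.03 μg/mL) ≤ 0.25 μg/mL ⇒ S
Piperacillin-tazobactam 32 μg/mL: ≥ 1 μg/mL — resistant
Vancomycin: 0.12 μg/mL is ≤ 0.12 μg/mL — susceptible
Resistant: 2/5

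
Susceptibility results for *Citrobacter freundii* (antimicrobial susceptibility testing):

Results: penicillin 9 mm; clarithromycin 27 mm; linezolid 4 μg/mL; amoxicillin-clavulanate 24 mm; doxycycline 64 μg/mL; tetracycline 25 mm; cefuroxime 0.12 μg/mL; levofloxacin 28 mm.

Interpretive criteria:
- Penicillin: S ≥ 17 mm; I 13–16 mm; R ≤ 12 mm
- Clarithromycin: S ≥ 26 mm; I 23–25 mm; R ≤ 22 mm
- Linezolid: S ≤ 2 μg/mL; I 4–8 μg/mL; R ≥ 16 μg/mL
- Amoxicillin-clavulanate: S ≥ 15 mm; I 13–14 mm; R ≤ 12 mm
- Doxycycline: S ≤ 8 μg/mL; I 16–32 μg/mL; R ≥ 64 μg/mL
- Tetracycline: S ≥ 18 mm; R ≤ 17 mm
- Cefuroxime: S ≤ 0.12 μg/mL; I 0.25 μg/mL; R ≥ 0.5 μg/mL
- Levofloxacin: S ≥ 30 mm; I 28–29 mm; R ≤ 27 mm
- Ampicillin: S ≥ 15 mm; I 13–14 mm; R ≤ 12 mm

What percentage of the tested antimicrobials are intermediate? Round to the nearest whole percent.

Penicillin: 9 mm is ≤ 12 mm ⇒ resistant
Clarithromycin 27 mm: ≥ 26 mm ⇒ S
Linezolid (4 μg/mL) in 4–8 μg/mL — intermediate
Amoxicillin-clavulanate (24 mm) ≥ 15 mm → Susceptible
Doxycycline: 64 μg/mL is ≥ 64 μg/mL → Resistant
Tetracycline 25 mm: ≥ 18 mm → susceptible
Cefuroxime 0.12 μg/mL: ≤ 0.12 μg/mL → Susceptible
Levofloxacin: 28 mm is in 28–29 mm → intermediate
Intermediate: 2/8

25%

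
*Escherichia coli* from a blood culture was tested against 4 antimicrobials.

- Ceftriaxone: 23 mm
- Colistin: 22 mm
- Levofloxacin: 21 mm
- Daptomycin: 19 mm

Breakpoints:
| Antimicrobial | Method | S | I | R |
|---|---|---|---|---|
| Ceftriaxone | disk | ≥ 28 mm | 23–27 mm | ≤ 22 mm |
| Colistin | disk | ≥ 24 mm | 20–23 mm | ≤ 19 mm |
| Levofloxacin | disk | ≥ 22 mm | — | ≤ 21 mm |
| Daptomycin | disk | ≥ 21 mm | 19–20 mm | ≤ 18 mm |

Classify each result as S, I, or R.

Ceftriaxone (23 mm) in 23–27 mm ⇒ I
Colistin (22 mm) in 20–23 mm → Intermediate
Levofloxacin 21 mm: ≤ 21 mm → R
Daptomycin 19 mm: in 19–20 mm → Intermediate

I, I, R, I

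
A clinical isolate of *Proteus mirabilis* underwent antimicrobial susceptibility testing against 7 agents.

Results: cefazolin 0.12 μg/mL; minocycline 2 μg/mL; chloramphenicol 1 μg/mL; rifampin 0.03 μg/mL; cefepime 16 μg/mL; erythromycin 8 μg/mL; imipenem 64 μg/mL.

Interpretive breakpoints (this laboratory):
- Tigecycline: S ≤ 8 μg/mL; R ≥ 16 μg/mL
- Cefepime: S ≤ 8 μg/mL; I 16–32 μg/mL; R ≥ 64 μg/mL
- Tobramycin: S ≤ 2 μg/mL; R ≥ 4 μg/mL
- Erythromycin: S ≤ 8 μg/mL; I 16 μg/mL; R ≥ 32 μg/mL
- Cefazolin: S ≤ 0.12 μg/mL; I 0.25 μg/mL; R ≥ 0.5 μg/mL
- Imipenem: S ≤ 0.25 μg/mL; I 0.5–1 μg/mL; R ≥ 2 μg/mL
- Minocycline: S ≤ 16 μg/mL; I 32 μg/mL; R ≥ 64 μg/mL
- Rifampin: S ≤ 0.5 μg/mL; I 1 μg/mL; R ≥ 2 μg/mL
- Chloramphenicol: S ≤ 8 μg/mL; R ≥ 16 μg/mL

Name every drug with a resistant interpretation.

Cefazolin: 0.12 μg/mL is ≤ 0.12 μg/mL ⇒ Susceptible
Minocycline (2 μg/mL) ≤ 16 μg/mL → Susceptible
Chloramphenicol 1 μg/mL: ≤ 8 μg/mL ⇒ S
Rifampin (0.03 μg/mL) ≤ 0.5 μg/mL → susceptible
Cefepime 16 μg/mL: in 16–32 μg/mL ⇒ intermediate
Erythromycin 8 μg/mL: ≤ 8 μg/mL → Susceptible
Imipenem 64 μg/mL: ≥ 2 μg/mL ⇒ resistant

imipenem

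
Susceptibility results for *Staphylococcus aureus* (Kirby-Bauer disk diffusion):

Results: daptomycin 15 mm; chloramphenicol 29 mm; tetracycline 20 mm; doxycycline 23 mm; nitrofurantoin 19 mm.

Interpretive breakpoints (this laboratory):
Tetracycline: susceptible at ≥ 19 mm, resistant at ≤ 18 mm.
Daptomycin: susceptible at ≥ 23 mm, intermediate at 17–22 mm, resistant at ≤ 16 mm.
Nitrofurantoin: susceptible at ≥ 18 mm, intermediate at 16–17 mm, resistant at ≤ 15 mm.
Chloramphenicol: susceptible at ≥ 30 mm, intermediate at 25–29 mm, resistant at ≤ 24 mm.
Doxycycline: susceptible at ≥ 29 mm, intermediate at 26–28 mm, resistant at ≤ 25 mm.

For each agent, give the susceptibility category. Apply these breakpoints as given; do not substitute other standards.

Daptomycin: 15 mm is ≤ 16 mm → Resistant
Chloramphenicol (29 mm) in 25–29 mm — I
Tetracycline (20 mm) ≥ 19 mm → susceptible
Doxycycline 23 mm: ≤ 25 mm → R
Nitrofurantoin (19 mm) ≥ 18 mm → Susceptible

R, I, S, R, S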